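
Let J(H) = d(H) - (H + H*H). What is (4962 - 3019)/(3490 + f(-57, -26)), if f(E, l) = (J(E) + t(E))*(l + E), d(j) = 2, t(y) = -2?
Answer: 1943/268426 ≈ 0.0072385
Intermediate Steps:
J(H) = 2 - H - H² (J(H) = 2 - (H + H*H) = 2 - (H + H²) = 2 + (-H - H²) = 2 - H - H²)
f(E, l) = (E + l)*(-E - E²) (f(E, l) = ((2 - E - E²) - 2)*(l + E) = (-E - E²)*(E + l) = (E + l)*(-E - E²))
(4962 - 3019)/(3490 + f(-57, -26)) = (4962 - 3019)/(3490 - 57*(-1*(-57) - 1*(-26) - 1*(-57)² - 1*(-57)*(-26))) = 1943/(3490 - 57*(57 + 26 - 1*3249 - 1482)) = 1943/(3490 - 57*(57 + 26 - 3249 - 1482)) = 1943/(3490 - 57*(-4648)) = 1943/(3490 + 264936) = 1943/268426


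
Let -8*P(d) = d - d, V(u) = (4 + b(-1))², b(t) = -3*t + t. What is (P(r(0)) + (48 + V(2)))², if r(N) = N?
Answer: 7056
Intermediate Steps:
b(t) = -2*t
V(u) = 36 (V(u) = (4 - 2*(-1))² = (4 + 2)² = 6² = 36)
P(d) = 0 (P(d) = -(d - d)/8 = -⅛*0 = 0)
(P(r(0)) + (48 + V(2)))² = (0 + (48 + 36))² = (0 + 84)² = 84² = 7056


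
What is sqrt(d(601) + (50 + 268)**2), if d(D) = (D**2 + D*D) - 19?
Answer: sqrt(823507) ≈ 907.47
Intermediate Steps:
d(D) = -19 + 2*D**2 (d(D) = (D**2 + D**2) - 19 = 2*D**2 - 19 = -19 + 2*D**2)
sqrt(d(601) + (50 + 268)**2) = sqrt((-19 + 2*601**2) + (50 + 268)**2) = sqrt((-19 + 2*361201) + 318**2) = sqrt((-19 + 722402) + 101124) = sqrt(722383 + 101124) = sqrt(823507)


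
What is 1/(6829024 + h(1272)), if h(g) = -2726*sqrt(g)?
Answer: 213407/1457066139497 + 1363*sqrt(318)/11656529115976 ≈ 1.4855e-7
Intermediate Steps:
1/(6829024 + h(1272)) = 1/(6829024 - 5452*sqrt(318))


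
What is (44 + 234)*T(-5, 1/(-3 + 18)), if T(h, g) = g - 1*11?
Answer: -45592/15 ≈ -3039.5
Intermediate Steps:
T(h, g) = -11 + g (T(h, g) = g - 11 = -11 + g)
(44 + 234)*T(-5, 1/(-3 + 18)) = (44 + 234)*(-11 + 1/(-3 + 18)) = 278*(-11 + 1/15) = 278*(-164/15) = -45592/15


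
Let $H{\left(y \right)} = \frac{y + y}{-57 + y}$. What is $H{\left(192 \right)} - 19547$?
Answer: $- \frac{879487}{45} \approx -19544.0$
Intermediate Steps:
$H{\left(y \right)} = \frac{2 y}{-57 + y}$
$H{\left(192 \right)} - 19547 = 2 \cdot 192 \frac{1}{-57 + 192} - 19547 = 2 \cdot 192 \cdot \frac{1}{135} - 19547 = \frac{128}{45} - 19547 = - \frac{879487}{45}$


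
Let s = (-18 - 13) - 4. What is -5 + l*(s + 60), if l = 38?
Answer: 945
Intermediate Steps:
s = -35 (s = -31 - 4 = -35)
-5 + l*(s + 60) = -5 + 38*(-35 + 60) = -5 + 38*25 = -5 + 950 = 945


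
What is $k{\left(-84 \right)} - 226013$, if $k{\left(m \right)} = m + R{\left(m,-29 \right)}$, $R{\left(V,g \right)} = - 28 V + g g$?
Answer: $-222904$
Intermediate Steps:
$R{\left(V,g \right)} = g^{2} - 28 V$ ($R{\left(V,g \right)} = - 28 V + g^{2} = g^{2} - 28 V$)
$k{\left(m \right)} = 841 - 27 m$ ($k{\left(m \right)} = m - \left(-841 + 28 m\right) = 841 - 27 m$)
$k{\left(-84 \right)} - 226013 = \left(841 - -2268\right) - 226013 = \left(841 + 2268\right) - 226013 = 3109 - 226013 = -222904$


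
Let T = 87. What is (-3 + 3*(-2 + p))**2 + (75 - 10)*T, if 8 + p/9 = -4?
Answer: 116544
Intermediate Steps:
p = -108 (p = -72 + 9*(-4) = -72 - 36 = -108)
(-3 + 3*(-2 + p))**2 + (75 - 10)*T = (-3 + 3*(-2 - 108))**2 + (75 - 10)*87 = (-3 + 3*(-110))**2 + 65*87 = (-3 - 330)**2 + 5655 = (-333)**2 + 5655 = 110889 + 5655 = 116544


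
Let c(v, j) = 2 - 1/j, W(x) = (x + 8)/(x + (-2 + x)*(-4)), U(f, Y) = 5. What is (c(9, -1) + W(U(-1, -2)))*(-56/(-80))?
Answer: ⅘ ≈ 0.80000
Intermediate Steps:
W(x) = (8 + x)/(8 - 3*x) (W(x) = (8 + x)/(x + (8 - 4*x)) = (8 + x)/(8 - 3*x))
(c(9, -1) + W(U(-1, -2)))*(-56/(-80)) = ((2 - 1/(-1)) + (-8 - 1*5)/(-8 + 3*5))*(-56/(-80)) = ((2 - 1*(-1)) + (-8 - 5)/(-8 + 15))*(-56*(-1/80)) = ((2 + 1) - 13/7)*(7/10) = (3 + (⅐)*(-13))*(7/10) = (3 - 13/7)*(7/10) = (8/7)*(7/10) = ⅘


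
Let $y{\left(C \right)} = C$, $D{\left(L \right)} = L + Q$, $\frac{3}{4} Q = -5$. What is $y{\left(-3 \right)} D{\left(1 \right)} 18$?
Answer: $306$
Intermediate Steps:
$Q = - \frac{20}{3}$ ($Q = \frac{4}{3} \left(-5\right) = - \frac{20}{3} \approx -6.6667$)
$D{\left(L \right)} = - \frac{20}{3} + L$ ($D{\left(L \right)} = L - \frac{20}{3} = - \frac{20}{3} + L$)
$y{\left(-3 \right)} D{\left(1 \right)} 18 = - 3 \left(- \frac{20}{3} + 1\right) 18 = \left(-3\right) \left(- \frac{17}{3}\right) 18 = 17 \cdot 18 = 306$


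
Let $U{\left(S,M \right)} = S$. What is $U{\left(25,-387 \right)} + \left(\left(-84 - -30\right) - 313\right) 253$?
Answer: $-92826$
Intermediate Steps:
$U{\left(25,-387 \right)} + \left(\left(-84 - -30\right) - 313\right) 253 = 25 + \left(\left(-84 - -30\right) - 313\right) 253 = 25 + \left(\left(-84 + 30\right) - 313\right) 253 = 25 + \left(-54 - 313\right) 253 = 25 - 92851 = -92826$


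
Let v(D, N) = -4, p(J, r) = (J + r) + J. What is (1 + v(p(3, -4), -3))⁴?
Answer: 81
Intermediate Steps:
p(J, r) = r + 2*J
(1 + v(p(3, -4), -3))⁴ = (1 - 4)⁴ = (-3)⁴ = 81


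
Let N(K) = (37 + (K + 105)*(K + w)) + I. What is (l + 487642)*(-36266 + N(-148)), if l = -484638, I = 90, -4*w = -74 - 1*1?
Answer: -91866075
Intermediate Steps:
w = 75/4 (w = -(-74 - 1*1)/4 = -(-74 - 1)/4 = -¼*(-75) = 75/4 ≈ 18.750)
N(K) = 127 + (105 + K)*(75/4 + K) (N(K) = (37 + (K + 105)*(K + 75/4)) + 90 = (37 + (105 + K)*(75/4 + K)) + 90 = 127 + (105 + K)*(75/4 + K))
(l + 487642)*(-36266 + N(-148)) = (-484638 + 487642)*(-36266 + (8383/4 + (-148)² + (495/4)*(-148))) = 3004*(-36266 + (8383/4 + 21904 - 18315)) = 3004*(-36266 + 22739/4) = 3004*(-122325/4) = -91866075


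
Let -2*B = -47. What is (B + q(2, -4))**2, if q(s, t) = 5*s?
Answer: 4489/4 ≈ 1122.3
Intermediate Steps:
B = 47/2 (B = -1/2*(-47) = 47/2 ≈ 23.500)
(B + q(2, -4))**2 = (47/2 + 5*2)**2 = (47/2 + 10)**2 = (67/2)**2 = 4489/4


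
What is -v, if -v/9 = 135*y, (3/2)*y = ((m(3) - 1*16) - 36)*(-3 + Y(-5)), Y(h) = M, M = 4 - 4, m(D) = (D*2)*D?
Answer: 82620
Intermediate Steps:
m(D) = 2*D² (m(D) = (2*D)*D = 2*D²)
M = 0
Y(h) = 0
y = 68 (y = 2*(((2*3² - 1*16) - 36)*(-3 + 0))/3 = 2*(((2*9 - 16) - 36)*(-3))/3 = 2*(((18 - 16) - 36)*(-3))/3 = 2*((2 - 36)*(-3))/3 = 2*(-34*(-3))/3 = (⅔)*102 = 68)
v = -82620 (v = -1215*68 = -9*9180 = -82620)
-v = -1*(-82620) = 82620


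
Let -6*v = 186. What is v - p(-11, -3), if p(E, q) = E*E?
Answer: -152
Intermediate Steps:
v = -31 (v = -1/6*186 = -31)
p(E, q) = E**2
v - p(-11, -3) = -31 - 1*(-11)**2 = -31 - 1*121 = -31 - 121 = -152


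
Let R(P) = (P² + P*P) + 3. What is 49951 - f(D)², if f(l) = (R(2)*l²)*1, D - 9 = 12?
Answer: -23482250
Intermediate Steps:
R(P) = 3 + 2*P² (R(P) = (P² + P²) + 3 = 2*P² + 3 = 3 + 2*P²)
D = 21 (D = 9 + 12 = 21)
f(l) = 11*l² (f(l) = ((3 + 2*2²)*l²)*1 = ((3 + 2*4)*l²)*1 = ((3 + 8)*l²)*1 = (11*l²)*1 = 11*l²)
49951 - f(D)² = 49951 - (11*21²)² = 49951 - (11*441)² = 49951 - 1*4851² = 49951 - 1*23532201 = 49951 - 23532201 = -23482250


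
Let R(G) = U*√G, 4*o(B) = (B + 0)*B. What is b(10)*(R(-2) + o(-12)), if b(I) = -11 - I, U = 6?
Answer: -756 - 126*I*√2 ≈ -756.0 - 178.19*I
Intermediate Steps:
o(B) = B²/4 (o(B) = ((B + 0)*B)/4 = (B*B)/4 = B²/4)
R(G) = 6*√G
b(10)*(R(-2) + o(-12)) = (-11 - 1*10)*(6*√(-2) + (¼)*(-12)²) = (-11 - 10)*(6*(I*√2) + (¼)*144) = -21*(6*I*√2 + 36) = -21*(36 + 6*I*√2) = -756 - 126*I*√2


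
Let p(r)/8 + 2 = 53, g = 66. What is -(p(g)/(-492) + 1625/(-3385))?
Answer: 36343/27757 ≈ 1.3093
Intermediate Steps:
p(r) = 408 (p(r) = -16 + 8*53 = -16 + 424 = 408)
-(p(g)/(-492) + 1625/(-3385)) = -(408/(-492) + 1625/(-3385)) = -(408*(-1/492) + 1625*(-1/3385)) = -(-34/41 - 325/677) = -1*(-36343/27757) = 36343/27757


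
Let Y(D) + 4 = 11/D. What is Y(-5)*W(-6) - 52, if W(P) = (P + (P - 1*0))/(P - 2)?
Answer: -613/10 ≈ -61.300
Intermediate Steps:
Y(D) = -4 + 11/D
W(P) = 2*P/(-2 + P) (W(P) = (P + (P + 0))/(-2 + P) = (P + P)/(-2 + P) = (2*P)/(-2 + P) = 2*P/(-2 + P))
Y(-5)*W(-6) - 52 = (-4 + 11/(-5))*(2*(-6)/(-2 - 6)) - 52 = (-4 + 11*(-⅕))*(2*(-6)/(-8)) - 52 = (-4 - 11/5)*(2*(-6)*(-⅛)) - 52 = -31/5*3/2 - 52 = -93/10 - 52 = -613/10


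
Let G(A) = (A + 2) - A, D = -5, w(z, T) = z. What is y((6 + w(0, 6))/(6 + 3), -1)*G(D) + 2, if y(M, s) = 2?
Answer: 6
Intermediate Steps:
G(A) = 2 (G(A) = (2 + A) - A = 2)
y((6 + w(0, 6))/(6 + 3), -1)*G(D) + 2 = 2*2 + 2 = 4 + 2 = 6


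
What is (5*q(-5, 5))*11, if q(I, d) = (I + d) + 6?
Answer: 330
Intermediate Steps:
q(I, d) = 6 + I + d
(5*q(-5, 5))*11 = (5*(6 - 5 + 5))*11 = (5*6)*11 = 30*11 = 330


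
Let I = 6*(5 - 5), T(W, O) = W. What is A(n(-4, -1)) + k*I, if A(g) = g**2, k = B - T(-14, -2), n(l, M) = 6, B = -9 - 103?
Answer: 36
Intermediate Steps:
B = -112
I = 0 (I = 6*0 = 0)
k = -98 (k = -112 - 1*(-14) = -112 + 14 = -98)
A(n(-4, -1)) + k*I = 6**2 - 98*0 = 36 + 0 = 36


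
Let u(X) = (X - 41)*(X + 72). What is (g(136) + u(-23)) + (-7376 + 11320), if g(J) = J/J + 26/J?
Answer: 55025/68 ≈ 809.19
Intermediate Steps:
u(X) = (-41 + X)*(72 + X)
g(J) = 1 + 26/J
(g(136) + u(-23)) + (-7376 + 11320) = ((26 + 136)/136 + (-2952 + (-23)**2 + 31*(-23))) + (-7376 + 11320) = ((1/136)*162 + (-2952 + 529 - 713)) + 3944 = (81/68 - 3136) + 3944 = -213167/68 + 3944 = 55025/68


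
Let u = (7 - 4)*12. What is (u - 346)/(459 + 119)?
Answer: -155/289 ≈ -0.53633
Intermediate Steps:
u = 36 (u = 3*12 = 36)
(u - 346)/(459 + 119) = (36 - 346)/(459 + 119) = -310/578 = -310*1/578 = -155/289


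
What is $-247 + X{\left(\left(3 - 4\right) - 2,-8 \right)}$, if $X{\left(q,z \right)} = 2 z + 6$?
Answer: $-257$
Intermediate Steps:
$X{\left(q,z \right)} = 6 + 2 z$
$-247 + X{\left(\left(3 - 4\right) - 2,-8 \right)} = -247 + \left(6 + 2 \left(-8\right)\right) = -247 + \left(6 - 16\right) = -247 - 10 = -257$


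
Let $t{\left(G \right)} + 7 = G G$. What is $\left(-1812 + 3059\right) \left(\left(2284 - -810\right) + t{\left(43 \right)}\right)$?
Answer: $6155192$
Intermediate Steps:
$t{\left(G \right)} = -7 + G^{2}$ ($t{\left(G \right)} = -7 + G G = -7 + G^{2}$)
$\left(-1812 + 3059\right) \left(\left(2284 - -810\right) + t{\left(43 \right)}\right) = \left(-1812 + 3059\right) \left(\left(2284 - -810\right) - \left(7 - 43^{2}\right)\right) = 1247 \left(\left(2284 + 810\right) + \left(-7 + 1849\right)\right) = 1247 \left(3094 + 1842\right) = 1247 \cdot 4936 = 6155192$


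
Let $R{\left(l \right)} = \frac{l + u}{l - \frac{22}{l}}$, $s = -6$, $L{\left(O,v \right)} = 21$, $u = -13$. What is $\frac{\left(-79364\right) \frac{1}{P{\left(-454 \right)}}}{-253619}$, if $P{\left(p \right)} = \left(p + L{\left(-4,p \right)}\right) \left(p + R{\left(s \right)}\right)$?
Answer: $\frac{555548}{342738941267} \approx 1.6209 \cdot 10^{-6}$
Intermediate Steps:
$R{\left(l \right)} = \frac{-13 + l}{l - \frac{22}{l}}$ ($R{\left(l \right)} = \frac{l - 13}{l - \frac{22}{l}} = \frac{-13 + l}{l - \frac{22}{l}}$)
$P{\left(p \right)} = \left(21 + p\right) \left(\frac{57}{7} + p\right)$ ($P{\left(p \right)} = \left(p + 21\right) \left(p - \frac{6 \left(-13 - 6\right)}{-22 + \left(-6\right)^{2}}\right) = \left(21 + p\right) \left(p - 6 \frac{1}{-22 + 36} \left(-19\right)\right) = \left(21 + p\right) \left(p - 6 \cdot \frac{1}{14} \left(-19\right)\right) = \left(21 + p\right) \left(p - \frac{3}{7} \left(-19\right)\right) = \left(21 + p\right) \left(p + \frac{57}{7}\right) = \left(21 + p\right) \left(\frac{57}{7} + p\right)$)
$\frac{\left(-79364\right) \frac{1}{P{\left(-454 \right)}}}{-253619} = \frac{\left(-79364\right) \frac{1}{171 + \left(-454\right)^{2} + \frac{204}{7} \left(-454\right)}}{-253619} = - \frac{79364}{171 + 206116 - \frac{92616}{7}} \left(- \frac{1}{253619}\right) = - \frac{79364}{\frac{1351393}{7}} \left(- \frac{1}{253619}\right) = \left(-79364\right) \frac{7}{1351393} \left(- \frac{1}{253619}\right) = \left(- \frac{555548}{1351393}\right) \left(- \frac{1}{253619}\right) = \frac{555548}{342738941267}$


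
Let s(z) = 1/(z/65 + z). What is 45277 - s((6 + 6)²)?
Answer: 430312543/9504 ≈ 45277.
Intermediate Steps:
s(z) = 65/(66*z) (s(z) = 1/(z*(1/65) + z) = 1/(z/65 + z) = 1/(66*z/65) = 65/(66*z))
45277 - s((6 + 6)²) = 45277 - 65/(66*((6 + 6)²)) = 45277 - 65/(66*(12²)) = 45277 - 65/(66*144) = 45277 - 1*65/9504 = 45277 - 65/9504 = 430312543/9504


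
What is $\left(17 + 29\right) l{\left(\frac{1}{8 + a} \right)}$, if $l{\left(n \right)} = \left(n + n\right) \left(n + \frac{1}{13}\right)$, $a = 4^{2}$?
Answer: $\frac{851}{1872} \approx 0.45459$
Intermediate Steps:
$a = 16$
$l{\left(n \right)} = 2 n \left(\frac{1}{13} + n\right)$ ($l{\left(n \right)} = 2 n \left(n + \frac{1}{13}\right) = 2 n \left(\frac{1}{13} + n\right)$)
$\left(17 + 29\right) l{\left(\frac{1}{8 + a} \right)} = \left(17 + 29\right) \frac{2 \left(1 + \frac{13}{8 + 16}\right)}{13 \left(8 + 16\right)} = 46 \frac{2 \left(1 + \frac{13}{24}\right)}{13 \cdot 24} = 46 \cdot \frac{2}{13} \cdot \frac{1}{24} \left(1 + 13 \cdot \frac{1}{24}\right) = 46 \cdot \frac{2}{13} \cdot \frac{1}{24} \left(1 + \frac{13}{24}\right) = 46 \cdot \frac{2}{13} \cdot \frac{1}{24} \cdot \frac{37}{24} = 46 \cdot \frac{37}{3744} = \frac{851}{1872}$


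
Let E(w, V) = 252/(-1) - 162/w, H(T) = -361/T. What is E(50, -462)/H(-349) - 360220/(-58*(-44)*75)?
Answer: -4294928521/17273850 ≈ -248.64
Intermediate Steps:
E(w, V) = -252 - 162/w (E(w, V) = 252*(-1) - 162/w = -252 - 162/w)
E(50, -462)/H(-349) - 360220/(-58*(-44)*75) = (-252 - 162/50)/((-361/(-349))) - 360220/(-58*(-44)*75) = (-252 - 162*1/50)/((-361*(-1/349))) - 360220/(2552*75) = (-252 - 81/25)/(361/349) - 360220/191400 = -6381/25*349/361 - 360220*1/191400 = -2226969/9025 - 18011/9570 = -4294928521/17273850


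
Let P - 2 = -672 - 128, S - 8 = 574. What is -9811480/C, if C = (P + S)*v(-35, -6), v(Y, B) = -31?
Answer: -1226435/837 ≈ -1465.3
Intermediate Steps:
S = 582 (S = 8 + 574 = 582)
P = -798 (P = 2 + (-672 - 128) = 2 - 800 = -798)
C = 6696 (C = (-798 + 582)*(-31) = -216*(-31) = 6696)
-9811480/C = -9811480/6696 = -9811480*1/6696 = -1226435/837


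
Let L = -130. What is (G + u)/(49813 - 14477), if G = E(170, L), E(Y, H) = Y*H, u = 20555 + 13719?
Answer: 6087/17668 ≈ 0.34452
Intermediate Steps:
u = 34274
E(Y, H) = H*Y
G = -22100 (G = -130*170 = -22100)
(G + u)/(49813 - 14477) = (-22100 + 34274)/(49813 - 14477) = 12174/35336 = 12174*(1/35336) = 6087/17668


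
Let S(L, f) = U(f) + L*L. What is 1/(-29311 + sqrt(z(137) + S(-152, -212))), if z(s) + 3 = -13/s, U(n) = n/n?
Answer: -4015607/117698291816 - sqrt(433599657)/117698291816 ≈ -3.4295e-5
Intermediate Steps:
U(n) = 1
S(L, f) = 1 + L**2 (S(L, f) = 1 + L*L = 1 + L**2)
z(s) = -3 - 13/s
1/(-29311 + sqrt(z(137) + S(-152, -212))) = 1/(-29311 + sqrt((-3 - 13/137) + (1 + (-152)**2))) = 1/(-29311 + sqrt((-3 - 13*1/137) + (1 + 23104))) = 1/(-29311 + sqrt((-3 - 13/137) + 23105)) = 1/(-29311 + sqrt(-424/137 + 23105)) = 1/(-29311 + sqrt(3164961/137)) = 1/(-29311 + sqrt(433599657)/137)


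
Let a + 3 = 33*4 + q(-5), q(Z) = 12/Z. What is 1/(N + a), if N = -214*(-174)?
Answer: 5/186813 ≈ 2.6765e-5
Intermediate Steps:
a = 633/5 (a = -3 + (33*4 + 12/(-5)) = -3 + (132 + 12*(-⅕)) = -3 + (132 - 12/5) = -3 + 648/5 = 633/5 ≈ 126.60)
N = 37236
1/(N + a) = 1/(37236 + 633/5) = 1/(186813/5) = 5/186813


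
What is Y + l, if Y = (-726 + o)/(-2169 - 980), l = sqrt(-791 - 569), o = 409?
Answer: 317/3149 + 4*I*sqrt(85) ≈ 0.10067 + 36.878*I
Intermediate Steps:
l = 4*I*sqrt(85) (l = sqrt(-1360) = 4*I*sqrt(85) ≈ 36.878*I)
Y = 317/3149 (Y = (-726 + 409)/(-2169 - 980) = -317/(-3149) = -317*(-1/3149) = 317/3149 ≈ 0.10067)
Y + l = 317/3149 + 4*I*sqrt(85)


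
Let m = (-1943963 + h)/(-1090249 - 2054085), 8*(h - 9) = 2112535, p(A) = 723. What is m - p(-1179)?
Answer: -18173388759/25154672 ≈ -722.47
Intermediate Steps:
h = 2112607/8 (h = 9 + (1/8)*2112535 = 9 + 2112535/8 = 2112607/8 ≈ 2.6408e+5)
m = 13439097/25154672 (m = (-1943963 + 2112607/8)/(-1090249 - 2054085) = -13439097/8/(-3144334) = -13439097/8*(-1/3144334) = 13439097/25154672 ≈ 0.53426)
m - p(-1179) = 13439097/25154672 - 1*723 = 13439097/25154672 - 723 = -18173388759/25154672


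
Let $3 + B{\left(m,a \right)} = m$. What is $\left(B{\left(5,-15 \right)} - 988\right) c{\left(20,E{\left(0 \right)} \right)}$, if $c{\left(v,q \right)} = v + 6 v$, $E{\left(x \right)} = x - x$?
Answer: $-138040$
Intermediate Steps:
$B{\left(m,a \right)} = -3 + m$
$E{\left(x \right)} = 0$
$c{\left(v,q \right)} = 7 v$
$\left(B{\left(5,-15 \right)} - 988\right) c{\left(20,E{\left(0 \right)} \right)} = \left(\left(-3 + 5\right) - 988\right) 7 \cdot 20 = \left(2 - 988\right) 140 = \left(-986\right) 140 = -138040$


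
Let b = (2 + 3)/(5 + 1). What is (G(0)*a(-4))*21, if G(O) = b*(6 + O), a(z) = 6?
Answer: 630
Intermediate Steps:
b = ⅚ (b = 5/6 = 5*(⅙) = ⅚ ≈ 0.83333)
G(O) = 5 + 5*O/6 (G(O) = 5*(6 + O)/6 = 5 + 5*O/6)
(G(0)*a(-4))*21 = ((5 + (⅚)*0)*6)*21 = ((5 + 0)*6)*21 = (5*6)*21 = 30*21 = 630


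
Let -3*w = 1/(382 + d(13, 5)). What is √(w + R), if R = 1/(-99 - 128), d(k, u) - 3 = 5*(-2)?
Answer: 26*I*√2270/17025 ≈ 0.072761*I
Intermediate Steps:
d(k, u) = -7 (d(k, u) = 3 + 5*(-2) = 3 - 10 = -7)
w = -1/1125 (w = -1/(3*(382 - 7)) = -⅓/375 = -⅓*1/375 = -1/1125 ≈ -0.00088889)
R = -1/227 (R = 1/(-227) = -1/227 ≈ -0.0044053)
√(w + R) = √(-1/1125 - 1/227) = √(-1352/255375) = 26*I*√2270/17025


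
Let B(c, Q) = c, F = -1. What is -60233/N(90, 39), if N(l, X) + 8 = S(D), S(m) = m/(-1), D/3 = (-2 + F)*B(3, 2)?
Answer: -60233/19 ≈ -3170.2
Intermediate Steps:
D = -27 (D = 3*((-2 - 1)*3) = 3*(-3*3) = 3*(-9) = -27)
S(m) = -m (S(m) = m*(-1) = -m)
N(l, X) = 19 (N(l, X) = -8 - 1*(-27) = -8 + 27 = 19)
-60233/N(90, 39) = -60233/19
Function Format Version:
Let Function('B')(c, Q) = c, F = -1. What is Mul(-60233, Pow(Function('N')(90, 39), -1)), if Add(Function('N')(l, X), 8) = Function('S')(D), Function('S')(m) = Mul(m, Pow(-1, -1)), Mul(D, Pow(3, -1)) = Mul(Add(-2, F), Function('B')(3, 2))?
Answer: Rational(-60233, 19) ≈ -3170.2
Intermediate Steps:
D = -27 (D = Mul(3, Mul(Add(-2, -1), 3)) = Mul(3, Mul(-3, 3)) = Mul(3, -9) = -27)
Function('S')(m) = Mul(-1, m) (Function('S')(m) = Mul(m, -1) = Mul(-1, m))
Function('N')(l, X) = 19 (Function('N')(l, X) = Add(-8, Mul(-1, -27)) = Add(-8, 27) = 19)
Mul(-60233, Pow(Function('N')(90, 39), -1)) = Mul(-60233, Pow(19, -1)) = Mul(-60233, Rational(1, 19)) = Rational(-60233, 19)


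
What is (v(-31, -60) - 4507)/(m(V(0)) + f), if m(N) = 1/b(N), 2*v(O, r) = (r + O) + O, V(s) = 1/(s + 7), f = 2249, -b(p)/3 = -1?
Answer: -3426/1687 ≈ -2.0308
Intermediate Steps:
b(p) = 3 (b(p) = -3*(-1) = 3)
V(s) = 1/(7 + s)
v(O, r) = O + r/2 (v(O, r) = ((r + O) + O)/2 = ((O + r) + O)/2 = (r + 2*O)/2 = O + r/2)
m(N) = 1/3
(v(-31, -60) - 4507)/(m(V(0)) + f) = ((-31 + (1/2)*(-60)) - 4507)/(1/3 + 2249) = ((-31 - 30) - 4507)/(6748/3) = (-61 - 4507)*(3/6748) = -4568*3/6748 = -3426/1687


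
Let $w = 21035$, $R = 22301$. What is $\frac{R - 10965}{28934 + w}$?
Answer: $\frac{11336}{49969} \approx 0.22686$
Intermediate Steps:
$\frac{R - 10965}{28934 + w} = \frac{22301 - 10965}{28934 + 21035} = \frac{22301 - 10965}{49969} = 11336 \cdot \frac{1}{49969} = \frac{11336}{49969}$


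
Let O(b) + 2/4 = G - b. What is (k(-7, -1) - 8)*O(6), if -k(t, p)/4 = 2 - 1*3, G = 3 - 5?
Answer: 34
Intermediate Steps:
G = -2
k(t, p) = 4 (k(t, p) = -4*(2 - 1*3) = -4*(2 - 3) = -4*(-1) = 4)
O(b) = -5/2 - b (O(b) = -1/2 + (-2 - b) = -5/2 - b)
(k(-7, -1) - 8)*O(6) = (4 - 8)*(-5/2 - 1*6) = -4*(-5/2 - 6) = -4*(-17/2) = 34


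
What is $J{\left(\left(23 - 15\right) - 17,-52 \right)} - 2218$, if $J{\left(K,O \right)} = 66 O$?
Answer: $-5650$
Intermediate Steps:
$J{\left(\left(23 - 15\right) - 17,-52 \right)} - 2218 = 66 \left(-52\right) - 2218 = -3432 - 2218 = -5650$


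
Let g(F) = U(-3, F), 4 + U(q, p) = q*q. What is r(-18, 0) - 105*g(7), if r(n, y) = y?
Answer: -525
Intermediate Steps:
U(q, p) = -4 + q² (U(q, p) = -4 + q*q = -4 + q²)
g(F) = 5 (g(F) = -4 + (-3)² = -4 + 9 = 5)
r(-18, 0) - 105*g(7) = 0 - 105*5 = 0 - 525 = -525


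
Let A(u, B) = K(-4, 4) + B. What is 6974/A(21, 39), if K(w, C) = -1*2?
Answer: 6974/37 ≈ 188.49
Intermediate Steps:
K(w, C) = -2
A(u, B) = -2 + B
6974/A(21, 39) = 6974/(-2 + 39) = 6974/37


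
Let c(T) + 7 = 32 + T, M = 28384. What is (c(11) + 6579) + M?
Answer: 34999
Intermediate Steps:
c(T) = 25 + T (c(T) = -7 + (32 + T) = 25 + T)
(c(11) + 6579) + M = ((25 + 11) + 6579) + 28384 = (36 + 6579) + 28384 = 6615 + 28384 = 34999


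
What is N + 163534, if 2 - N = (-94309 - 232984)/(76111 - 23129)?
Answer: 8664791645/52982 ≈ 1.6354e+5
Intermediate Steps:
N = 433257/52982 (N = 2 - (-94309 - 232984)/(76111 - 23129) = 2 - (-327293)/52982 = 2 - 1*(-327293/52982) = 2 + 327293/52982 = 433257/52982 ≈ 8.1774)
N + 163534 = 433257/52982 + 163534 = 8664791645/52982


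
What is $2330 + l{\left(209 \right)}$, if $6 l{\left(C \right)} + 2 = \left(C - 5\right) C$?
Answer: $\frac{28307}{3} \approx 9435.7$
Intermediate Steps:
$l{\left(C \right)} = - \frac{1}{3} + \frac{C \left(-5 + C\right)}{6}$ ($l{\left(C \right)} = - \frac{1}{3} + \frac{\left(C - 5\right) C}{6} = - \frac{1}{3} + \frac{\left(-5 + C\right) C}{6} = - \frac{1}{3} + \frac{C \left(-5 + C\right)}{6}$)
$2330 + l{\left(209 \right)} = 2330 - \left(\frac{349}{2} - \frac{43681}{6}\right) = 2330 - - \frac{21317}{3} = 2330 + \frac{21317}{3} = \frac{28307}{3}$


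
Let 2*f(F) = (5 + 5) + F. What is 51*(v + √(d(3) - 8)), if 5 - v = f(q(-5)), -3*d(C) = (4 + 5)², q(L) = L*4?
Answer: 510 + 51*I*√35 ≈ 510.0 + 301.72*I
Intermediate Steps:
q(L) = 4*L
f(F) = 5 + F/2 (f(F) = ((5 + 5) + F)/2 = (10 + F)/2 = 5 + F/2)
d(C) = -27 (d(C) = -(4 + 5)²/3 = -⅓*9² = -⅓*81 = -27)
v = 10 (v = 5 - (5 + (4*(-5))/2) = 5 - (5 + (½)*(-20)) = 5 - (5 - 10) = 5 - 1*(-5) = 5 + 5 = 10)
51*(v + √(d(3) - 8)) = 51*(10 + √(-27 - 8)) = 51*(10 + √(-35)) = 51*(10 + I*√35) = 510 + 51*I*√35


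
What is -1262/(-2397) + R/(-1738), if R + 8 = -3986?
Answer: 5883487/2082993 ≈ 2.8245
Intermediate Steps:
R = -3994 (R = -8 - 3986 = -3994)
-1262/(-2397) + R/(-1738) = -1262/(-2397) - 3994/(-1738) = -1262*(-1/2397) - 3994*(-1/1738) = 1262/2397 + 1997/869 = 5883487/2082993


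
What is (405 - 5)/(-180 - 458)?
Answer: -200/319 ≈ -0.62696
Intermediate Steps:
(405 - 5)/(-180 - 458) = 400/(-638) = 400*(-1/638) = -200/319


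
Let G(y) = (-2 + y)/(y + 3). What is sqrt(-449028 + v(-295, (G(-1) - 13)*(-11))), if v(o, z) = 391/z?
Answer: 5*I*sqrt(1827731554)/319 ≈ 670.09*I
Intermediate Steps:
G(y) = (-2 + y)/(3 + y)
sqrt(-449028 + v(-295, (G(-1) - 13)*(-11))) = sqrt(-449028 + 391/((((-2 - 1)/(3 - 1) - 13)*(-11)))) = sqrt(-449028 + 391/(((-3/2 - 13)*(-11)))) = sqrt(-449028 + 391/((-29/2*(-11)))) = sqrt(-449028 + 391/(319/2)) = sqrt(-449028 + 391*(2/319)) = sqrt(-449028 + 782/319) = sqrt(-143239150/319) = 5*I*sqrt(1827731554)/319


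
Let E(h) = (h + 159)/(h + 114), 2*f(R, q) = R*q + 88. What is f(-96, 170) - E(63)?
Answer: -478918/59 ≈ -8117.3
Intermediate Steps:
f(R, q) = 44 + R*q/2 (f(R, q) = (R*q + 88)/2 = (88 + R*q)/2 = 44 + R*q/2)
E(h) = (159 + h)/(114 + h)
f(-96, 170) - E(63) = (44 + (½)*(-96)*170) - (159 + 63)/(114 + 63) = (44 - 8160) - 222/177 = -8116 - 222/177 = -8116 - 1*74/59 = -8116 - 74/59 = -478918/59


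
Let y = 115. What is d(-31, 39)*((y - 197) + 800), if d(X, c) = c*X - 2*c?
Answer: -924066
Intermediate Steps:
d(X, c) = -2*c + X*c (d(X, c) = X*c - 2*c = -2*c + X*c)
d(-31, 39)*((y - 197) + 800) = (39*(-2 - 31))*((115 - 197) + 800) = (39*(-33))*(-82 + 800) = -1287*718 = -924066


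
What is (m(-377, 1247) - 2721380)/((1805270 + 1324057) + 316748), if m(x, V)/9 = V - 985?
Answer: -2719022/3446075 ≈ -0.78902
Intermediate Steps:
m(x, V) = -8865 + 9*V (m(x, V) = 9*(V - 985) = 9*(-985 + V) = -8865 + 9*V)
(m(-377, 1247) - 2721380)/((1805270 + 1324057) + 316748) = ((-8865 + 9*1247) - 2721380)/((1805270 + 1324057) + 316748) = ((-8865 + 11223) - 2721380)/(3129327 + 316748) = (2358 - 2721380)/3446075 = -2719022*1/3446075 = -2719022/3446075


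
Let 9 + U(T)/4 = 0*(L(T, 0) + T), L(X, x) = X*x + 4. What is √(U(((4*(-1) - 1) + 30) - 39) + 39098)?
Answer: √39062 ≈ 197.64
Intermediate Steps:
L(X, x) = 4 + X*x
U(T) = -36 (U(T) = -36 + 4*(0*((4 + T*0) + T)) = -36 + 4*(0*((4 + 0) + T)) = -36 + 4*(0*(4 + T)) = -36 + 4*0 = -36 + 0 = -36)
√(U(((4*(-1) - 1) + 30) - 39) + 39098) = √(-36 + 39098) = √39062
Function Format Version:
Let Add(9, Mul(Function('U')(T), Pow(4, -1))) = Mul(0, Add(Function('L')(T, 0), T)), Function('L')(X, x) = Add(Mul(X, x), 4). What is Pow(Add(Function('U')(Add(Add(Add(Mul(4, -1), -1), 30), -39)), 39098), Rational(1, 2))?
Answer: Pow(39062, Rational(1, 2)) ≈ 197.64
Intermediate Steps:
Function('L')(X, x) = Add(4, Mul(X, x))
Function('U')(T) = -36 (Function('U')(T) = Add(-36, Mul(4, Mul(0, Add(Add(4, Mul(T, 0)), T)))) = Add(-36, Mul(4, Mul(0, Add(Add(4, 0), T)))) = Add(-36, Mul(4, Mul(0, Add(4, T)))) = Add(-36, Mul(4, 0)) = Add(-36, 0) = -36)
Pow(Add(Function('U')(Add(Add(Add(Mul(4, -1), -1), 30), -39)), 39098), Rational(1, 2)) = Pow(Add(-36, 39098), Rational(1, 2)) = Pow(39062, Rational(1, 2))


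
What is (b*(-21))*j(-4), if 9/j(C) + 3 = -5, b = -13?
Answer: -2457/8 ≈ -307.13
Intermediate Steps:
j(C) = -9/8 (j(C) = 9/(-3 - 5) = 9/(-8) = 9*(-⅛) = -9/8)
(b*(-21))*j(-4) = -13*(-21)*(-9/8) = 273*(-9/8) = -2457/8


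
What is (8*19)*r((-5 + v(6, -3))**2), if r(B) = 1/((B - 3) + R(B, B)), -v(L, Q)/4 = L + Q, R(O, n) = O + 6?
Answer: 152/581 ≈ 0.26162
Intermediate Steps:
R(O, n) = 6 + O
v(L, Q) = -4*L - 4*Q (v(L, Q) = -4*(L + Q) = -4*L - 4*Q)
r(B) = 1/(3 + 2*B) (r(B) = 1/((B - 3) + (6 + B)) = 1/((-3 + B) + (6 + B)) = 1/(3 + 2*B))
(8*19)*r((-5 + v(6, -3))**2) = (8*19)/(3 + 2*(-5 + (-4*6 - 4*(-3)))**2) = 152/(3 + 2*(-5 + (-24 + 12))**2) = 152/(3 + 2*(-5 - 12)**2) = 152/(3 + 2*(-17)**2) = 152/(3 + 2*289) = 152/(3 + 578) = 152/581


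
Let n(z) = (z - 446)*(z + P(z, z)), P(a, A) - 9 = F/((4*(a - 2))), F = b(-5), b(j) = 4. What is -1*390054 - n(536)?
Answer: -39080271/89 ≈ -4.3910e+5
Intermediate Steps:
F = 4
P(a, A) = 9 + 4/(-8 + 4*a) (P(a, A) = 9 + 4/((4*(a - 2))) = 9 + 4/((4*(-2 + a))) = 9 + 4/(-8 + 4*a))
n(z) = (-446 + z)*(z + (-17 + 9*z)/(-2 + z)) (n(z) = (z - 446)*(z + (-17 + 9*z)/(-2 + z)) = (-446 + z)*(z + (-17 + 9*z)/(-2 + z)))
-1*390054 - n(536) = -1*390054 - (7582 + 536**3 - 3139*536 - 439*536**2)/(-2 + 536) = -390054 - (7582 + 153990656 - 1682504 - 439*287296)/534 = -390054 - (7582 + 153990656 - 1682504 - 126122944)/534 = -390054 - 26192790/534 = -390054 - 1*4365465/89 = -390054 - 4365465/89 = -39080271/89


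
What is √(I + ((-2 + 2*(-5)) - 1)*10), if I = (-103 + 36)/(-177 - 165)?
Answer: I*√1686934/114 ≈ 11.393*I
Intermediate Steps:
I = 67/342 (I = -67/(-342) = -67*(-1/342) = 67/342 ≈ 0.19591)
√(I + ((-2 + 2*(-5)) - 1)*10) = √(67/342 + ((-2 + 2*(-5)) - 1)*10) = √(67/342 + ((-2 - 10) - 1)*10) = √(67/342 + (-12 - 1)*10) = √(67/342 - 13*10) = √(67/342 - 130) = √(-44393/342) = I*√1686934/114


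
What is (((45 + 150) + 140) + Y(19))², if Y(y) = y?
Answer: 125316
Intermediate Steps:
(((45 + 150) + 140) + Y(19))² = (((45 + 150) + 140) + 19)² = ((195 + 140) + 19)² = (335 + 19)² = 354² = 125316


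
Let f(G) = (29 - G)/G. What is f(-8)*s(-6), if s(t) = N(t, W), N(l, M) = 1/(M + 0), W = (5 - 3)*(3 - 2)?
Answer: -37/16 ≈ -2.3125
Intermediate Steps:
W = 2 (W = 2*1 = 2)
f(G) = (29 - G)/G
N(l, M) = 1/M
s(t) = ½ (s(t) = 1/2 = ½)
f(-8)*s(-6) = ((29 - 1*(-8))/(-8))*(½) = -(29 + 8)/8*(½) = -⅛*37*(½) = -37/8*½ = -37/16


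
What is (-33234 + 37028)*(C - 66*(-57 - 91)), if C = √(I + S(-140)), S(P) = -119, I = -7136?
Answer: 37059792 + 3794*I*√7255 ≈ 3.706e+7 + 3.2316e+5*I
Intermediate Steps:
C = I*√7255 (C = √(-7136 - 119) = √(-7255) = I*√7255 ≈ 85.176*I)
(-33234 + 37028)*(C - 66*(-57 - 91)) = (-33234 + 37028)*(I*√7255 - 66*(-57 - 91)) = 3794*(I*√7255 - 66*(-148)) = 3794*(I*√7255 + 9768) = 3794*(9768 + I*√7255) = 37059792 + 3794*I*√7255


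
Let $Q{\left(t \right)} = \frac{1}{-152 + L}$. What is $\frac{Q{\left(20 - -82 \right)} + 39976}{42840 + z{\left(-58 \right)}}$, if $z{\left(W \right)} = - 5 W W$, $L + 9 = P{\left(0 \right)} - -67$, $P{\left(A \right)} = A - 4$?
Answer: $\frac{3917647}{2549960} \approx 1.5364$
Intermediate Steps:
$P{\left(A \right)} = -4 + A$ ($P{\left(A \right)} = A - 4 = -4 + A$)
$L = 54$ ($L = -9 + \left(\left(-4 + 0\right) - -67\right) = -9 + \left(-4 + 67\right) = -9 + 63 = 54$)
$z{\left(W \right)} = - 5 W^{2}$
$Q{\left(t \right)} = - \frac{1}{98}$ ($Q{\left(t \right)} = \frac{1}{-152 + 54} = \frac{1}{-98} = - \frac{1}{98}$)
$\frac{Q{\left(20 - -82 \right)} + 39976}{42840 + z{\left(-58 \right)}} = \frac{- \frac{1}{98} + 39976}{42840 - 5 \left(-58\right)^{2}} = \frac{3917647}{98 \left(42840 - 16820\right)} = \frac{3917647}{98 \cdot 26020} = \frac{3917647}{98} \cdot \frac{1}{26020} = \frac{3917647}{2549960}$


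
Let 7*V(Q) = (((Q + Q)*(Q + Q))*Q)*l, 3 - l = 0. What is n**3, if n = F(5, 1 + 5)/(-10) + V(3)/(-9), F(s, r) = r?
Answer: -8120601/42875 ≈ -189.40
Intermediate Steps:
l = 3 (l = 3 - 1*0 = 3 + 0 = 3)
V(Q) = 12*Q**3/7 (V(Q) = ((((Q + Q)*(Q + Q))*Q)*3)/7 = ((((2*Q)*(2*Q))*Q)*3)/7 = (((4*Q**2)*Q)*3)/7 = ((4*Q**3)*3)/7 = (12*Q**3)/7 = 12*Q**3/7)
n = -201/35 (n = (1 + 5)/(-10) + ((12/7)*3**3)/(-9) = 6*(-1/10) + ((12/7)*27)*(-1/9) = -3/5 + (324/7)*(-1/9) = -3/5 - 36/7 = -201/35 ≈ -5.7429)
n**3 = (-201/35)**3 = -8120601/42875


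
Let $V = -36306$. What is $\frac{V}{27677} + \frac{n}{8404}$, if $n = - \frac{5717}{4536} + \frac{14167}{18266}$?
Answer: $- \frac{12640668655006297}{9635883951998304} \approx -1.3118$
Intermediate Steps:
$n = - \frac{20082605}{41427288}$ ($n = \left(-5717\right) \frac{1}{4536} + 14167 \cdot \frac{1}{18266} = - \frac{5717}{4536} + \frac{14167}{18266} = - \frac{20082605}{41427288} \approx -0.48477$)
$\frac{V}{27677} + \frac{n}{8404} = - \frac{36306}{27677} - \frac{20082605}{41427288 \cdot 8404} = \left(-36306\right) \frac{1}{27677} - \frac{20082605}{348154928352} = - \frac{36306}{27677} - \frac{20082605}{348154928352} = - \frac{12640668655006297}{9635883951998304}$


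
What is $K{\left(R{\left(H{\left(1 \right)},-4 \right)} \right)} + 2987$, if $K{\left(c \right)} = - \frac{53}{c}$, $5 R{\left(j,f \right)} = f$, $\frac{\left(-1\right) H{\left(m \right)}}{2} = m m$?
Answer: $\frac{12213}{4} \approx 3053.3$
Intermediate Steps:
$H{\left(m \right)} = - 2 m^{2}$ ($H{\left(m \right)} = - 2 m m = - 2 m^{2}$)
$R{\left(j,f \right)} = \frac{f}{5}$
$K{\left(R{\left(H{\left(1 \right)},-4 \right)} \right)} + 2987 = - \frac{53}{\frac{1}{5} \left(-4\right)} + 2987 = - \frac{53}{- \frac{4}{5}} + 2987 = \left(-53\right) \left(- \frac{5}{4}\right) + 2987 = \frac{265}{4} + 2987 = \frac{12213}{4}$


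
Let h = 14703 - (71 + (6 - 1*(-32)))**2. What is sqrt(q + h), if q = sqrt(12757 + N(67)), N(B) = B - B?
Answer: sqrt(2822 + sqrt(12757)) ≈ 54.175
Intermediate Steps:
N(B) = 0
q = sqrt(12757) (q = sqrt(12757 + 0) = sqrt(12757) ≈ 112.95)
h = 2822 (h = 14703 - (71 + (6 + 32))**2 = 14703 - (71 + 38)**2 = 14703 - 1*109**2 = 14703 - 1*11881 = 14703 - 11881 = 2822)
sqrt(q + h) = sqrt(sqrt(12757) + 2822) = sqrt(2822 + sqrt(12757))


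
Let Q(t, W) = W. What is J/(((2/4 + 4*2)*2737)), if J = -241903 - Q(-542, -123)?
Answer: -69080/6647 ≈ -10.393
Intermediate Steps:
J = -241780 (J = -241903 - 1*(-123) = -241903 + 123 = -241780)
J/(((2/4 + 4*2)*2737)) = -241780*1/(2737*(2/4 + 4*2)) = -241780*1/(2737*(2*(¼) + 8)) = -241780*1/(2737*(½ + 8)) = -241780/((17/2)*2737) = -241780/46529/2 = -241780*2/46529 = -69080/6647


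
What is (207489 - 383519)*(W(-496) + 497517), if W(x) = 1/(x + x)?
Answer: -43438646996945/496 ≈ -8.7578e+10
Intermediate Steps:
W(x) = 1/(2*x)
(207489 - 383519)*(W(-496) + 497517) = (207489 - 383519)*((1/2)/(-496) + 497517) = -176030*((1/2)*(-1/496) + 497517) = -176030*(-1/992 + 497517) = -176030*493536863/992 = -43438646996945/496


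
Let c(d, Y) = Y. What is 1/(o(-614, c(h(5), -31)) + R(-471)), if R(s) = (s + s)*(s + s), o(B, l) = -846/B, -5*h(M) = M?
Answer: 307/272421171 ≈ 1.1269e-6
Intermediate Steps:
h(M) = -M/5
R(s) = 4*s**2 (R(s) = (2*s)*(2*s) = 4*s**2)
1/(o(-614, c(h(5), -31)) + R(-471)) = 1/(-846/(-614) + 4*(-471)**2) = 1/(-846*(-1/614) + 4*221841) = 1/(423/307 + 887364) = 1/(272421171/307) = 307/272421171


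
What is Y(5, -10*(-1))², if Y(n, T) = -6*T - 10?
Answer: 4900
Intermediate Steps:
Y(n, T) = -10 - 6*T
Y(5, -10*(-1))² = (-10 - (-60)*(-1))² = (-10 - 6*10)² = (-10 - 60)² = (-70)² = 4900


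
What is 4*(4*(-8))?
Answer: -128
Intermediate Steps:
4*(4*(-8)) = 4*(-32) = -128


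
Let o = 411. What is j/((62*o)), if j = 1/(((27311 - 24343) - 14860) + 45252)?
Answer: 1/850079520 ≈ 1.1764e-9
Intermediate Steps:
j = 1/33360 (j = 1/((2968 - 14860) + 45252) = 1/(-11892 + 45252) = 1/33360 ≈ 2.9976e-5)
j/((62*o)) = 1/(33360*((62*411))) = (1/33360)/25482 = (1/33360)*(1/25482) = 1/850079520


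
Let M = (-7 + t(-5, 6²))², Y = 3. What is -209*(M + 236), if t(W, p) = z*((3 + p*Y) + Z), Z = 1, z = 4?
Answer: -40695853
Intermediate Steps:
t(W, p) = 16 + 12*p (t(W, p) = 4*((3 + p*3) + 1) = 4*((3 + 3*p) + 1) = 4*(4 + 3*p) = 16 + 12*p)
M = 194481 (M = (-7 + (16 + 12*6²))² = (-7 + (16 + 12*36))² = (-7 + (16 + 432))² = (-7 + 448)² = 441² = 194481)
-209*(M + 236) = -209*(194481 + 236) = -209*194717 = -40695853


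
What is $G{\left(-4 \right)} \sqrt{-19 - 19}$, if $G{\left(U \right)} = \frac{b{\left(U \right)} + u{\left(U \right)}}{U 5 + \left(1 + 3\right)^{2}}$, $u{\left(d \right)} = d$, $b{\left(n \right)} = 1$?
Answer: $\frac{3 i \sqrt{38}}{4} \approx 4.6233 i$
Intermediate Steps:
$G{\left(U \right)} = \frac{1 + U}{16 + 5 U}$ ($G{\left(U \right)} = \frac{1 + U}{U 5 + \left(1 + 3\right)^{2}} = \frac{1 + U}{5 U + 4^{2}} = \frac{1 + U}{5 U + 16} = \frac{1 + U}{16 + 5 U}$)
$G{\left(-4 \right)} \sqrt{-19 - 19} = \frac{1 - 4}{16 + 5 \left(-4\right)} \sqrt{-19 - 19} = \frac{1}{16 - 20} \left(-3\right) \sqrt{-38} = \frac{1}{-4} \left(-3\right) i \sqrt{38} = \left(- \frac{1}{4}\right) \left(-3\right) i \sqrt{38} = \frac{3 i \sqrt{38}}{4}$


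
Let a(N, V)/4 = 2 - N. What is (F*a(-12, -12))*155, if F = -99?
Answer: -859320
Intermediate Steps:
a(N, V) = 8 - 4*N (a(N, V) = 4*(2 - N) = 8 - 4*N)
(F*a(-12, -12))*155 = -99*(8 - 4*(-12))*155 = -99*(8 + 48)*155 = -99*56*155 = -5544*155 = -859320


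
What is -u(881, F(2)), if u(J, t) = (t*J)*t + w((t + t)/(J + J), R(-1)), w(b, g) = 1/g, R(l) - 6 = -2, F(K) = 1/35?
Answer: -4749/4900 ≈ -0.96918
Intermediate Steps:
F(K) = 1/35
R(l) = 4 (R(l) = 6 - 2 = 4)
u(J, t) = ¼ + J*t² (u(J, t) = (t*J)*t + 1/4 = (J*t)*t + ¼ = J*t² + ¼ = ¼ + J*t²)
-u(881, F(2)) = -(¼ + 881*(1/35)²) = -(¼ + 881*(1/1225)) = -(¼ + 881/1225) = -1*4749/4900 = -4749/4900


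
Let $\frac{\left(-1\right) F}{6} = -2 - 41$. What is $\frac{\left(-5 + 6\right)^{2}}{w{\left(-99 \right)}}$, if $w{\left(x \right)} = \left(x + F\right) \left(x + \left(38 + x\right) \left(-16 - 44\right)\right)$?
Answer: $\frac{1}{566199} \approx 1.7662 \cdot 10^{-6}$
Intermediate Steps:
$F = 258$ ($F = - 6 \left(-2 - 41\right) = \left(-6\right) \left(-43\right) = 258$)
$w{\left(x \right)} = \left(-2280 - 59 x\right) \left(258 + x\right)$ ($w{\left(x \right)} = \left(x + 258\right) \left(x + \left(38 + x\right) \left(-16 - 44\right)\right) = \left(258 + x\right) \left(x + \left(38 + x\right) \left(-60\right)\right) = \left(258 + x\right) \left(x - \left(2280 + 60 x\right)\right) = \left(258 + x\right) \left(-2280 - 59 x\right) = \left(-2280 - 59 x\right) \left(258 + x\right)$)
$\frac{\left(-5 + 6\right)^{2}}{w{\left(-99 \right)}} = \frac{\left(-5 + 6\right)^{2}}{-588240 - -1732698 - 59 \left(-99\right)^{2}} = \frac{1^{2}}{-588240 + 1732698 - 578259} = 1 \frac{1}{-588240 + 1732698 - 578259} = 1 \cdot \frac{1}{566199} = \frac{1}{566199}$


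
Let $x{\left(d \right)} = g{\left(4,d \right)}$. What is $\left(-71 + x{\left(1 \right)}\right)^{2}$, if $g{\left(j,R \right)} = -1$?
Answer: $5184$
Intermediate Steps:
$x{\left(d \right)} = -1$
$\left(-71 + x{\left(1 \right)}\right)^{2} = \left(-71 - 1\right)^{2} = \left(-72\right)^{2} = 5184$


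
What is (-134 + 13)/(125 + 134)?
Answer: -121/259 ≈ -0.46718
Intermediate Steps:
(-134 + 13)/(125 + 134) = -121/259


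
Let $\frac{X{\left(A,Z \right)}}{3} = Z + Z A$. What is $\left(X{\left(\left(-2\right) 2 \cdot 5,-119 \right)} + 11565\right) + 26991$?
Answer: $45339$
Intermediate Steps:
$X{\left(A,Z \right)} = 3 Z + 3 A Z$ ($X{\left(A,Z \right)} = 3 \left(Z + Z A\right) = 3 \left(Z + A Z\right) = 3 Z + 3 A Z$)
$\left(X{\left(\left(-2\right) 2 \cdot 5,-119 \right)} + 11565\right) + 26991 = \left(3 \left(-119\right) \left(1 + \left(-2\right) 2 \cdot 5\right) + 11565\right) + 26991 = \left(3 \left(-119\right) \left(1 - 20\right) + 11565\right) + 26991 = \left(3 \left(-119\right) \left(-19\right) + 11565\right) + 26991 = \left(6783 + 11565\right) + 26991 = 18348 + 26991 = 45339$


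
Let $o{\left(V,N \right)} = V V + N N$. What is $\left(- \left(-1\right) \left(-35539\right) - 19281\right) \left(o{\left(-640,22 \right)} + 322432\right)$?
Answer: $-40156527120$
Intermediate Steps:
$o{\left(V,N \right)} = N^{2} + V^{2}$ ($o{\left(V,N \right)} = V^{2} + N^{2} = N^{2} + V^{2}$)
$\left(- \left(-1\right) \left(-35539\right) - 19281\right) \left(o{\left(-640,22 \right)} + 322432\right) = \left(- \left(-1\right) \left(-35539\right) - 19281\right) \left(\left(22^{2} + \left(-640\right)^{2}\right) + 322432\right) = \left(\left(-1\right) 35539 - 19281\right) \left(\left(484 + 409600\right) + 322432\right) = \left(-35539 - 19281\right) \left(410084 + 322432\right) = \left(-54820\right) 732516 = -40156527120$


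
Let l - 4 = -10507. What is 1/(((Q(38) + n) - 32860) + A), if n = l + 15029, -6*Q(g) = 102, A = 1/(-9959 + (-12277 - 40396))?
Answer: -62632/1775679833 ≈ -3.5272e-5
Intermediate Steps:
l = -10503 (l = 4 - 10507 = -10503)
A = -1/62632 (A = 1/(-9959 - 52673) = 1/(-62632) = -1/62632 ≈ -1.5966e-5)
Q(g) = -17 (Q(g) = -1/6*102 = -17)
n = 4526 (n = -10503 + 15029 = 4526)
1/(((Q(38) + n) - 32860) + A) = 1/(((-17 + 4526) - 32860) - 1/62632) = 1/((4509 - 32860) - 1/62632) = 1/(-28351 - 1/62632) = 1/(-1775679833/62632) = -62632/1775679833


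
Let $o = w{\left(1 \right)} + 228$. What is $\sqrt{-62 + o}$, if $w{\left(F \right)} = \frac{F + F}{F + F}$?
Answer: $\sqrt{167} \approx 12.923$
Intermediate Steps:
$w{\left(F \right)} = 1$ ($w{\left(F \right)} = \frac{2 F}{2 F} = 2 F \frac{1}{2 F} = 1$)
$o = 229$ ($o = 1 + 228 = 229$)
$\sqrt{-62 + o} = \sqrt{-62 + 229} = \sqrt{167}$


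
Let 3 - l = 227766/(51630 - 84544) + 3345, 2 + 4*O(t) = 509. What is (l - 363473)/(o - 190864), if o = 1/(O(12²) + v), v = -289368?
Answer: 249431760792285/129788699303291 ≈ 1.9218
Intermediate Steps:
O(t) = 507/4 (O(t) = -½ + (¼)*509 = -½ + 509/4 = 507/4)
o = -4/1156965 (o = 1/(507/4 - 289368) = 1/(-1156965/4) = -4/1156965 ≈ -3.4573e-6)
l = -7840773/2351 (l = 3 - (227766/(51630 - 84544) + 3345) = 3 - (227766/(-32914) + 3345) = 3 - (227766*(-1/32914) + 3345) = 3 - (-16269/2351 + 3345) = 3 - 1*7847826/2351 = 3 - 7847826/2351 = -7840773/2351 ≈ -3335.1)
(l - 363473)/(o - 190864) = (-7840773/2351 - 363473)/(-4/1156965 - 190864) = -862365796/(2351*(-220822967764/1156965)) = -862365796/2351*(-1156965/220822967764) = 249431760792285/129788699303291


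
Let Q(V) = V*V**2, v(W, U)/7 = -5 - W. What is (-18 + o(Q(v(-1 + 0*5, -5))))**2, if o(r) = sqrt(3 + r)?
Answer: (18 - I*sqrt(21949))**2 ≈ -21625.0 - 5333.5*I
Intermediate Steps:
v(W, U) = -35 - 7*W (v(W, U) = 7*(-5 - W) = -35 - 7*W)
Q(V) = V**3
(-18 + o(Q(v(-1 + 0*5, -5))))**2 = (-18 + sqrt(3 + (-35 - 7*(-1 + 0*5))**3))**2 = (-18 + sqrt(3 + (-35 - 7*(-1 + 0))**3))**2 = (-18 + sqrt(3 + (-35 - 7*(-1))**3))**2 = (-18 + sqrt(3 + (-35 + 7)**3))**2 = (-18 + sqrt(3 + (-28)**3))**2 = (-18 + sqrt(3 - 21952))**2 = (-18 + sqrt(-21949))**2 = (-18 + I*sqrt(21949))**2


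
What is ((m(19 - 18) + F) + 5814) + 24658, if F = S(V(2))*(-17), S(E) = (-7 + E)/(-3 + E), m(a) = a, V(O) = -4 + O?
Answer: 152212/5 ≈ 30442.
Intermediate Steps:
S(E) = (-7 + E)/(-3 + E)
F = -153/5 (F = ((-7 + (-4 + 2))/(-3 + (-4 + 2)))*(-17) = ((-7 - 2)/(-3 - 2))*(-17) = (-9/(-5))*(-17) = -⅕*(-9)*(-17) = (9/5)*(-17) = -153/5 ≈ -30.600)
((m(19 - 18) + F) + 5814) + 24658 = (((19 - 18) - 153/5) + 5814) + 24658 = ((1 - 153/5) + 5814) + 24658 = (-148/5 + 5814) + 24658 = 28922/5 + 24658 = 152212/5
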